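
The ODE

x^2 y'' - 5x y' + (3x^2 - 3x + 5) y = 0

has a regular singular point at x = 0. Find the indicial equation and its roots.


Divide by x^2 to reach normal form y'' + P_1(x) y' + P_2(x) y = 0 with P_1(x) = -5/x and P_2(x) = 3 - 3/x + 5/x^2.
x = 0 is a singular point because the y'-coefficient -5/x has a pole at x = 0 and the y-coefficient 3 - 3/x + 5/x^2 has a pole at x = 0.
It is a regular singular point because x P_1(x) = p(x) = -5 and x^2 P_2(x) = q(x) = 3x^2 - 3x + 5 are polynomials, hence analytic at x = 0.
p(0) = -5,  q(0) = 5.
Indicial equation: r(r-1) + p(0) r + q(0) = 0, i.e. r^2 + (p(0) - 1) r + q(0) = 0, i.e. r^2 - 6 r + 5 = 0.
Discriminant: (-6)^2 - 4(5) = 16, so r = (6 ± 4)/2.
Solving: r_1 = 5, r_2 = 1.

indicial: r^2 - 6 r + 5 = 0; roots r_1 = 5, r_2 = 1


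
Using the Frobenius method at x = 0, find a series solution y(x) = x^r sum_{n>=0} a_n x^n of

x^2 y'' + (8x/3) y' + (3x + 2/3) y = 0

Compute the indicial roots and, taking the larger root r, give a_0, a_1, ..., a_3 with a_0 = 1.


Write in Frobenius form y'' + (p(x)/x) y' + (q(x)/x^2) y = 0:
  p(x) = 8/3,  q(x) = 3x + 2/3.
Indicial equation: r(r-1) + (8/3) r + (2/3) = 0 -> roots r_1 = -2/3, r_2 = -1.
Take r = r_1 = -2/3. Let y(x) = x^r sum_{n>=0} a_n x^n with a_0 = 1.
Substitute y = x^r sum a_n x^n and match x^{r+n}. The recurrence is
  D(n) a_n + 3 a_{n-1} = 0,  where D(n) = (r+n)(r+n-1) + (8/3)(r+n) + (2/3).
  a_n = -3 / D(n) * a_{n-1}.
Since the indicial polynomial factors as (r - r_1)(r - r_2), D(n) = (r_1 + n - r_1)(r_1 + n - r_2) = n(n + 1/3).
Evaluating step by step (a_0 = 1):
  n = 1: D(1) = 1(1 + 1/3) = 4/3; numerator = -3(1) = -3; a_1 = (-3)/(4/3) = -9/4
  n = 2: D(2) = 2(2 + 1/3) = 14/3; numerator = -3(-9/4) = 27/4; a_2 = (27/4)/(14/3) = 81/56
  n = 3: D(3) = 3(3 + 1/3) = 10; numerator = -3(81/56) = -243/56; a_3 = (-243/56)/(10) = -243/560

r = -2/3; a_0 = 1; a_1 = -9/4; a_2 = 81/56; a_3 = -243/560


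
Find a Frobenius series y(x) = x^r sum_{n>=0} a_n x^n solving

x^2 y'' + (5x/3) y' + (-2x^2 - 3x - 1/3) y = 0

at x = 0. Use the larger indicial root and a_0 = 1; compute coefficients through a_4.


Write in Frobenius form y'' + (p(x)/x) y' + (q(x)/x^2) y = 0:
  p(x) = 5/3,  q(x) = -2x^2 - 3x - 1/3.
Indicial equation: r(r-1) + (5/3) r + (-1/3) = 0 -> roots r_1 = 1/3, r_2 = -1.
Take r = r_1 = 1/3. Let y(x) = x^r sum_{n>=0} a_n x^n with a_0 = 1.
Substitute y = x^r sum a_n x^n and match x^{r+n}. The recurrence is
  D(n) a_n - 3 a_{n-1} - 2 a_{n-2} = 0,  where D(n) = (r+n)(r+n-1) + (5/3)(r+n) + (-1/3).
  a_n = [3 a_{n-1} + 2 a_{n-2}] / D(n).
Since the indicial polynomial factors as (r - r_1)(r - r_2), D(n) = (r_1 + n - r_1)(r_1 + n - r_2) = n(n + 4/3).
Evaluating step by step (a_0 = 1):
  n = 1: D(1) = 1(1 + 4/3) = 7/3; numerator = 3(1) = 3; a_1 = (3)/(7/3) = 9/7
  n = 2: D(2) = 2(2 + 4/3) = 20/3; numerator = 3(9/7) + 2(1) = 41/7; a_2 = (41/7)/(20/3) = 123/140
  n = 3: D(3) = 3(3 + 4/3) = 13; numerator = 3(123/140) + 2(9/7) = 729/140; a_3 = (729/140)/(13) = 729/1820
  n = 4: D(4) = 4(4 + 4/3) = 64/3; numerator = 3(729/1820) + 2(123/140) = 1077/364; a_4 = (1077/364)/(64/3) = 3231/23296

r = 1/3; a_0 = 1; a_1 = 9/7; a_2 = 123/140; a_3 = 729/1820; a_4 = 3231/23296


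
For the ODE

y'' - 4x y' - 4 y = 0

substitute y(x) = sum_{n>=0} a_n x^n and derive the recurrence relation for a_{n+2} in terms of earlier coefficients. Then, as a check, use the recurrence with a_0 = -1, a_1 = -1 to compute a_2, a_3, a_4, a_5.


Substitute y = sum_n a_n x^n.
y''(x) has coefficient (n+2)(n+1) a_{n+2} at x^n;
-4 x y'(x) has coefficient -4 n a_n at x^n (shift);
-4 y(x) has coefficient -4 a_n at x^n.
Matching x^n: (n+2)(n+1) a_{n+2} + (-4n - 4) a_n = 0.
Thus a_{n+2} = (4n + 4) / ((n+1)(n+2)) * a_n.

Check with a_0 = -1, a_1 = -1 (apply the recurrence for n = 0, 1, 2, 3): a_0 = -1, a_1 = -1, a_2 = -2, a_3 = -4/3, a_4 = -2, a_5 = -16/15.

a_(n+2) = (4n + 4) / ((n+1)(n+2)) * a_n; check: a_0 = -1, a_1 = -1, a_2 = -2, a_3 = -4/3, a_4 = -2, a_5 = -16/15


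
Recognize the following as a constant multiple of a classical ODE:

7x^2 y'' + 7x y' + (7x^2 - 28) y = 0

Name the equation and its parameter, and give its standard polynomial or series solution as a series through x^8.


All three coefficients share the factor 7; dividing through by 7 gives  x^2 y'' + x y' + (x^2 - 4) y = 0.
This matches the Bessel equation x^2 y'' + x y' + (x^2 - nu^2) y = 0 with nu^2 = 4, so nu = 2; the solution bounded at x = 0 is J_2(x).
Frobenius at x = 0: indicial roots ±nu; for r = nu the recurrence k(k + 2nu) c_k = -c_{k-2} gives the standard series J_nu(x) = sum_{k>=0} (-1)^k / (k! (k+nu)!) (x/2)^(2k+nu). Evaluate the first 4 terms:
  k = 0: (-1)^0 / (0! * 2! * 2^2) x^2 = 1/(1*2*4) x^2 = (1/8) x^2
  k = 1: (-1)^1 / (1! * 3! * 2^4) x^4 = -1/(1*6*16) x^4 = (-1/96) x^4
  k = 2: (-1)^2 / (2! * 4! * 2^6) x^6 = 1/(2*24*64) x^6 = (1/3072) x^6
  k = 3: (-1)^3 / (3! * 5! * 2^8) x^8 = -1/(6*120*256) x^8 = (-1/184320) x^8
Hence J_2(x) = -x^8/184320 + x^6/3072 - x^4/96 + x^2/8 + ....

J_2(x); series = -x^8/184320 + x^6/3072 - x^4/96 + x^2/8


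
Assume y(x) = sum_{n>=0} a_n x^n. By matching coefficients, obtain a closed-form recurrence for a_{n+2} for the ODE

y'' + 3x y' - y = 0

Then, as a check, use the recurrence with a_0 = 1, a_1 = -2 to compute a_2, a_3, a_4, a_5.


Substitute y = sum_n a_n x^n.
y''(x) has coefficient (n+2)(n+1) a_{n+2} at x^n;
3 x y'(x) has coefficient 3 n a_n at x^n (shift);
-y(x) has coefficient -1 a_n at x^n.
Matching x^n: (n+2)(n+1) a_{n+2} + (3n - 1) a_n = 0.
Thus a_{n+2} = (-3n + 1) / ((n+1)(n+2)) * a_n.

Check with a_0 = 1, a_1 = -2 (apply the recurrence for n = 0, 1, 2, 3): a_0 = 1, a_1 = -2, a_2 = 1/2, a_3 = 2/3, a_4 = -5/24, a_5 = -4/15.

a_(n+2) = (-3n + 1) / ((n+1)(n+2)) * a_n; check: a_0 = 1, a_1 = -2, a_2 = 1/2, a_3 = 2/3, a_4 = -5/24, a_5 = -4/15


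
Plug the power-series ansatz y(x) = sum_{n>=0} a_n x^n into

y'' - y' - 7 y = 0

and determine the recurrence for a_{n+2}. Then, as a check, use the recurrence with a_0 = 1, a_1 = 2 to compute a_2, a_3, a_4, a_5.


Substitute y = sum_n a_n x^n.
y''(x) has coefficient (n+2)(n+1) a_{n+2} at x^n;
-y'(x) has coefficient -(n+1) a_{n+1} at x^n;
-7 y(x) has coefficient -7 a_n at x^n.
Matching x^n: (n+2)(n+1) a_{n+2} - (n+1) a_{n+1} - 7 a_n = 0.
Thus a_{n+2} = [(n+1) a_{n+1} + 7 a_n] / ((n+1)(n+2)).

Check with a_0 = 1, a_1 = 2 (apply the recurrence for n = 0, 1, 2, 3): a_0 = 1, a_1 = 2, a_2 = 9/2, a_3 = 23/6, a_4 = 43/12, a_5 = 247/120.

a_(n+2) = [(n+1) a_(n+1) + 7 a_n] / ((n+1)(n+2)); check: a_0 = 1, a_1 = 2, a_2 = 9/2, a_3 = 23/6, a_4 = 43/12, a_5 = 247/120


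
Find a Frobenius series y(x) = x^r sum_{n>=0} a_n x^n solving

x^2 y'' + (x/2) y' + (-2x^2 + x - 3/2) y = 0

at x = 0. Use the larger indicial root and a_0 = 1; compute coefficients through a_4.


Write in Frobenius form y'' + (p(x)/x) y' + (q(x)/x^2) y = 0:
  p(x) = 1/2,  q(x) = -2x^2 + x - 3/2.
Indicial equation: r(r-1) + (1/2) r + (-3/2) = 0 -> roots r_1 = 3/2, r_2 = -1.
Take r = r_1 = 3/2. Let y(x) = x^r sum_{n>=0} a_n x^n with a_0 = 1.
Substitute y = x^r sum a_n x^n and match x^{r+n}. The recurrence is
  D(n) a_n + 1 a_{n-1} - 2 a_{n-2} = 0,  where D(n) = (r+n)(r+n-1) + (1/2)(r+n) + (-3/2).
  a_n = [-1 a_{n-1} + 2 a_{n-2}] / D(n).
Since the indicial polynomial factors as (r - r_1)(r - r_2), D(n) = (r_1 + n - r_1)(r_1 + n - r_2) = n(n + 5/2).
Evaluating step by step (a_0 = 1):
  n = 1: D(1) = 1(1 + 5/2) = 7/2; numerator = -1(1) = -1; a_1 = (-1)/(7/2) = -2/7
  n = 2: D(2) = 2(2 + 5/2) = 9; numerator = -1(-2/7) + 2(1) = 16/7; a_2 = (16/7)/(9) = 16/63
  n = 3: D(3) = 3(3 + 5/2) = 33/2; numerator = -1(16/63) + 2(-2/7) = -52/63; a_3 = (-52/63)/(33/2) = -104/2079
  n = 4: D(4) = 4(4 + 5/2) = 26; numerator = -1(-104/2079) + 2(16/63) = 1160/2079; a_4 = (1160/2079)/(26) = 580/27027

r = 3/2; a_0 = 1; a_1 = -2/7; a_2 = 16/63; a_3 = -104/2079; a_4 = 580/27027


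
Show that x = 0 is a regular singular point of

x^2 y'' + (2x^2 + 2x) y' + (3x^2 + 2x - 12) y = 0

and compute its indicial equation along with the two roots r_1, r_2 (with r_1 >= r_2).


Divide by x^2 to reach normal form y'' + P_1(x) y' + P_2(x) y = 0 with P_1(x) = 2 + 2/x and P_2(x) = 3 + 2/x - 12/x^2.
x = 0 is a singular point because the y'-coefficient 2 + 2/x has a pole at x = 0 and the y-coefficient 3 + 2/x - 12/x^2 has a pole at x = 0.
It is a regular singular point because x P_1(x) = p(x) = 2x + 2 and x^2 P_2(x) = q(x) = 3x^2 + 2x - 12 are polynomials, hence analytic at x = 0.
p(0) = 2,  q(0) = -12.
Indicial equation: r(r-1) + p(0) r + q(0) = 0, i.e. r^2 + (p(0) - 1) r + q(0) = 0, i.e. r^2 + 1 r - 12 = 0.
Discriminant: (1)^2 - 4(-12) = 49, so r = (-1 ± 7)/2.
Solving: r_1 = 3, r_2 = -4.

indicial: r^2 + 1 r - 12 = 0; roots r_1 = 3, r_2 = -4


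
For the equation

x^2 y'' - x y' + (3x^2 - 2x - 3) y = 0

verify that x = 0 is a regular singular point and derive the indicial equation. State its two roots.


Divide by x^2 to reach normal form y'' + P_1(x) y' + P_2(x) y = 0 with P_1(x) = -1/x and P_2(x) = 3 - 2/x - 3/x^2.
x = 0 is a singular point because the y'-coefficient -1/x has a pole at x = 0 and the y-coefficient 3 - 2/x - 3/x^2 has a pole at x = 0.
It is a regular singular point because x P_1(x) = p(x) = -1 and x^2 P_2(x) = q(x) = 3x^2 - 2x - 3 are polynomials, hence analytic at x = 0.
p(0) = -1,  q(0) = -3.
Indicial equation: r(r-1) + p(0) r + q(0) = 0, i.e. r^2 + (p(0) - 1) r + q(0) = 0, i.e. r^2 - 2 r - 3 = 0.
Discriminant: (-2)^2 - 4(-3) = 16, so r = (2 ± 4)/2.
Solving: r_1 = 3, r_2 = -1.

indicial: r^2 - 2 r - 3 = 0; roots r_1 = 3, r_2 = -1


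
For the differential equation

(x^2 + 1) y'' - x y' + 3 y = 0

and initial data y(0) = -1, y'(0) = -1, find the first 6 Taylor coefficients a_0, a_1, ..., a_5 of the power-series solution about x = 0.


Ansatz: y(x) = sum_{n>=0} a_n x^n, so y'(x) = sum_{n>=1} n a_n x^(n-1) and y''(x) = sum_{n>=2} n(n-1) a_n x^(n-2).
Substitute into P(x) y'' + Q(x) y' + R(x) y = 0 with P(x) = x^2 + 1, Q(x) = -x, R(x) = 3, and match powers of x.
Initial conditions: a_0 = -1, a_1 = -1.
Setting the coefficient of each power of x to zero and solving order by order (substituting the coefficients already found):
  x^0: 2 a_2 + 3 a_0 = 0  ->  2 a_2 = -3 a_0 = 3  ->  a_2 = 3/2
  x^1: 6 a_3 + 2 a_1 = 0  ->  6 a_3 = -2 a_1 = 2  ->  a_3 = 1/3
  x^2: 12 a_4 + 3 a_2 = 0  ->  12 a_4 = -3 a_2 = -9/2  ->  a_4 = -3/8
  x^3: 20 a_5 + 6 a_3 = 0  ->  20 a_5 = -6 a_3 = -2  ->  a_5 = -1/10
Truncated series: y(x) = -1 - x + (3/2) x^2 + (1/3) x^3 - (3/8) x^4 - (1/10) x^5 + O(x^6).

a_0 = -1; a_1 = -1; a_2 = 3/2; a_3 = 1/3; a_4 = -3/8; a_5 = -1/10


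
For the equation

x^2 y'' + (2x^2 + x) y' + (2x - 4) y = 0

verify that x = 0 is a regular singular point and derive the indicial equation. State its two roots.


Divide by x^2 to reach normal form y'' + P_1(x) y' + P_2(x) y = 0 with P_1(x) = 2 + 1/x and P_2(x) = 2/x - 4/x^2.
x = 0 is a singular point because the y'-coefficient 2 + 1/x has a pole at x = 0 and the y-coefficient 2/x - 4/x^2 has a pole at x = 0.
It is a regular singular point because x P_1(x) = p(x) = 2x + 1 and x^2 P_2(x) = q(x) = 2x - 4 are polynomials, hence analytic at x = 0.
p(0) = 1,  q(0) = -4.
Indicial equation: r(r-1) + p(0) r + q(0) = 0, i.e. r^2 + (p(0) - 1) r + q(0) = 0, i.e. r^2 - 4 = 0.
Discriminant: (0)^2 - 4(-4) = 16, so r = (0 ± 4)/2.
Solving: r_1 = 2, r_2 = -2.

indicial: r^2 - 4 = 0; roots r_1 = 2, r_2 = -2


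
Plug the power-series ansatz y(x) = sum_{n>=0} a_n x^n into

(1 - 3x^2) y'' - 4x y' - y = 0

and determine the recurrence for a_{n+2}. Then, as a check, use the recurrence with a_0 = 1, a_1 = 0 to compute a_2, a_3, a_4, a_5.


Substitute y = sum_n a_n x^n.
(1 - 3 x^2) y'' contributes (n+2)(n+1) a_{n+2} - 3 n(n-1) a_n at x^n.
-4 x y'(x) contributes -4 n a_n at x^n.
-y(x) contributes -1 a_n at x^n.
Matching x^n: (n+2)(n+1) a_{n+2} + (-3 n(n-1) - 4 n - 1) a_n = 0.
Thus a_{n+2} = (3 n(n-1) + 4 n + 1) / ((n+1)(n+2)) * a_n.

Check with a_0 = 1, a_1 = 0 (apply the recurrence for n = 0, 1, 2, 3): a_0 = 1, a_1 = 0, a_2 = 1/2, a_3 = 0, a_4 = 5/8, a_5 = 0.

a_(n+2) = (3 n(n-1) + 4 n + 1) / ((n+1)(n+2)) * a_n; check: a_0 = 1, a_1 = 0, a_2 = 1/2, a_3 = 0, a_4 = 5/8, a_5 = 0


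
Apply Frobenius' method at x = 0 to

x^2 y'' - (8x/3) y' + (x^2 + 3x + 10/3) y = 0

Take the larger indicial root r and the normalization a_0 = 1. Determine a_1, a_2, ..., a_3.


Write in Frobenius form y'' + (p(x)/x) y' + (q(x)/x^2) y = 0:
  p(x) = -8/3,  q(x) = x^2 + 3x + 10/3.
Indicial equation: r(r-1) + (-8/3) r + (10/3) = 0 -> roots r_1 = 2, r_2 = 5/3.
Take r = r_1 = 2. Let y(x) = x^r sum_{n>=0} a_n x^n with a_0 = 1.
Substitute y = x^r sum a_n x^n and match x^{r+n}. The recurrence is
  D(n) a_n + 3 a_{n-1} + 1 a_{n-2} = 0,  where D(n) = (r+n)(r+n-1) + (-8/3)(r+n) + (10/3).
  a_n = [-3 a_{n-1} - 1 a_{n-2}] / D(n).
Since the indicial polynomial factors as (r - r_1)(r - r_2), D(n) = (r_1 + n - r_1)(r_1 + n - r_2) = n(n + 1/3).
Evaluating step by step (a_0 = 1):
  n = 1: D(1) = 1(1 + 1/3) = 4/3; numerator = -3(1) = -3; a_1 = (-3)/(4/3) = -9/4
  n = 2: D(2) = 2(2 + 1/3) = 14/3; numerator = -3(-9/4) - 1(1) = 23/4; a_2 = (23/4)/(14/3) = 69/56
  n = 3: D(3) = 3(3 + 1/3) = 10; numerator = -3(69/56) - 1(-9/4) = -81/56; a_3 = (-81/56)/(10) = -81/560

r = 2; a_0 = 1; a_1 = -9/4; a_2 = 69/56; a_3 = -81/560


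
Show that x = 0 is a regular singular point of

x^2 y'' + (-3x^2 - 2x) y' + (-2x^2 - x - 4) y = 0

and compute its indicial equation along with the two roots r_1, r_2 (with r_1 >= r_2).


Divide by x^2 to reach normal form y'' + P_1(x) y' + P_2(x) y = 0 with P_1(x) = -3 - 2/x and P_2(x) = -2 - 1/x - 4/x^2.
x = 0 is a singular point because the y'-coefficient -3 - 2/x has a pole at x = 0 and the y-coefficient -2 - 1/x - 4/x^2 has a pole at x = 0.
It is a regular singular point because x P_1(x) = p(x) = -3x - 2 and x^2 P_2(x) = q(x) = -2x^2 - x - 4 are polynomials, hence analytic at x = 0.
p(0) = -2,  q(0) = -4.
Indicial equation: r(r-1) + p(0) r + q(0) = 0, i.e. r^2 + (p(0) - 1) r + q(0) = 0, i.e. r^2 - 3 r - 4 = 0.
Discriminant: (-3)^2 - 4(-4) = 25, so r = (3 ± 5)/2.
Solving: r_1 = 4, r_2 = -1.

indicial: r^2 - 3 r - 4 = 0; roots r_1 = 4, r_2 = -1


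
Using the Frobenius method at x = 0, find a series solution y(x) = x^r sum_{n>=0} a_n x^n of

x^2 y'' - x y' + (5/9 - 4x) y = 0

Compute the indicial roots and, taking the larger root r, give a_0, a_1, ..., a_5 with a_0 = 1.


Write in Frobenius form y'' + (p(x)/x) y' + (q(x)/x^2) y = 0:
  p(x) = -1,  q(x) = 5/9 - 4x.
Indicial equation: r(r-1) + (-1) r + (5/9) = 0 -> roots r_1 = 5/3, r_2 = 1/3.
Take r = r_1 = 5/3. Let y(x) = x^r sum_{n>=0} a_n x^n with a_0 = 1.
Substitute y = x^r sum a_n x^n and match x^{r+n}. The recurrence is
  D(n) a_n - 4 a_{n-1} = 0,  where D(n) = (r+n)(r+n-1) + (-1)(r+n) + (5/9).
  a_n = 4 / D(n) * a_{n-1}.
Since the indicial polynomial factors as (r - r_1)(r - r_2), D(n) = (r_1 + n - r_1)(r_1 + n - r_2) = n(n + 4/3).
Evaluating step by step (a_0 = 1):
  n = 1: D(1) = 1(1 + 4/3) = 7/3; numerator = 4(1) = 4; a_1 = (4)/(7/3) = 12/7
  n = 2: D(2) = 2(2 + 4/3) = 20/3; numerator = 4(12/7) = 48/7; a_2 = (48/7)/(20/3) = 36/35
  n = 3: D(3) = 3(3 + 4/3) = 13; numerator = 4(36/35) = 144/35; a_3 = (144/35)/(13) = 144/455
  n = 4: D(4) = 4(4 + 4/3) = 64/3; numerator = 4(144/455) = 576/455; a_4 = (576/455)/(64/3) = 27/455
  n = 5: D(5) = 5(5 + 4/3) = 95/3; numerator = 4(27/455) = 108/455; a_5 = (108/455)/(95/3) = 324/43225

r = 5/3; a_0 = 1; a_1 = 12/7; a_2 = 36/35; a_3 = 144/455; a_4 = 27/455; a_5 = 324/43225


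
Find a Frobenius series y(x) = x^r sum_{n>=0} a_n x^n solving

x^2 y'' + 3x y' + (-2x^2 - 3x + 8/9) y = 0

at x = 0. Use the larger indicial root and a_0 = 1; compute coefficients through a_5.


Write in Frobenius form y'' + (p(x)/x) y' + (q(x)/x^2) y = 0:
  p(x) = 3,  q(x) = -2x^2 - 3x + 8/9.
Indicial equation: r(r-1) + (3) r + (8/9) = 0 -> roots r_1 = -2/3, r_2 = -4/3.
Take r = r_1 = -2/3. Let y(x) = x^r sum_{n>=0} a_n x^n with a_0 = 1.
Substitute y = x^r sum a_n x^n and match x^{r+n}. The recurrence is
  D(n) a_n - 3 a_{n-1} - 2 a_{n-2} = 0,  where D(n) = (r+n)(r+n-1) + (3)(r+n) + (8/9).
  a_n = [3 a_{n-1} + 2 a_{n-2}] / D(n).
Since the indicial polynomial factors as (r - r_1)(r - r_2), D(n) = (r_1 + n - r_1)(r_1 + n - r_2) = n(n + 2/3).
Evaluating step by step (a_0 = 1):
  n = 1: D(1) = 1(1 + 2/3) = 5/3; numerator = 3(1) = 3; a_1 = (3)/(5/3) = 9/5
  n = 2: D(2) = 2(2 + 2/3) = 16/3; numerator = 3(9/5) + 2(1) = 37/5; a_2 = (37/5)/(16/3) = 111/80
  n = 3: D(3) = 3(3 + 2/3) = 11; numerator = 3(111/80) + 2(9/5) = 621/80; a_3 = (621/80)/(11) = 621/880
  n = 4: D(4) = 4(4 + 2/3) = 56/3; numerator = 3(621/880) + 2(111/80) = 861/176; a_4 = (861/176)/(56/3) = 369/1408
  n = 5: D(5) = 5(5 + 2/3) = 85/3; numerator = 3(369/1408) + 2(621/880) = 15471/7040; a_5 = (15471/7040)/(85/3) = 46413/598400

r = -2/3; a_0 = 1; a_1 = 9/5; a_2 = 111/80; a_3 = 621/880; a_4 = 369/1408; a_5 = 46413/598400


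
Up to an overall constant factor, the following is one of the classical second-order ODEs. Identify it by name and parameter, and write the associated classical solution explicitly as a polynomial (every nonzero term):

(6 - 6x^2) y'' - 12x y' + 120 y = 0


All three coefficients share the factor 6; dividing through by 6 gives  (1 - x^2) y'' - 2x y' + 20 y = 0.
This matches the Legendre equation (1 - x^2) y'' - 2x y' + n(n+1) y = 0 (note the -2x y' term) with n(n+1) = 20, so n = 4; the polynomial solution is P_4(x).
With y = sum_k a_k x^k, matching x^k gives (k+2)(k+1) a_{k+2} = [k(k+1) - n(n+1)] a_k = (k - 4)(k + 5) a_k. The right side vanishes at k = 4, so the series with the parity of 4 terminates at degree 4.
Standard normalization (P_n(1) = 1): leading coefficient (2n)!/(2^n (n!)^2) = 40320/(16*576) = 35/8, so a_4 = 35/8. Work downward with a_k = (k+1)(k+2) a_{k+2} / ((k - 4)(k + 5)):
  a_2 = (3)(4)(35/8) / ((2 - 4)(2 + 5)) = (105/2)/(-14) = -15/4
  a_0 = (1)(2)(-15/4) / ((0 - 4)(0 + 5)) = (-15/2)/(-20) = 3/8
Hence P_4(x) = 35 x^4/8 - 15 x^2/4 + 3/8.

P_4(x); series = 35 x^4/8 - 15 x^2/4 + 3/8


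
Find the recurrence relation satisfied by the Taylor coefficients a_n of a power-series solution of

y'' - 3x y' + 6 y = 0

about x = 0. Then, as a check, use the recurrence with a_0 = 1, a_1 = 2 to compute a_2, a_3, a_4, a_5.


Substitute y = sum_n a_n x^n.
y''(x) has coefficient (n+2)(n+1) a_{n+2} at x^n;
-3 x y'(x) has coefficient -3 n a_n at x^n (shift);
6 y(x) has coefficient 6 a_n at x^n.
Matching x^n: (n+2)(n+1) a_{n+2} + (-3n + 6) a_n = 0.
Thus a_{n+2} = (3n - 6) / ((n+1)(n+2)) * a_n.

Check with a_0 = 1, a_1 = 2 (apply the recurrence for n = 0, 1, 2, 3): a_0 = 1, a_1 = 2, a_2 = -3, a_3 = -1, a_4 = 0, a_5 = -3/20.

a_(n+2) = (3n - 6) / ((n+1)(n+2)) * a_n; check: a_0 = 1, a_1 = 2, a_2 = -3, a_3 = -1, a_4 = 0, a_5 = -3/20


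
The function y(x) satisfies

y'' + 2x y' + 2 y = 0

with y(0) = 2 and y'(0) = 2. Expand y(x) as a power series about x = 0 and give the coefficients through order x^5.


Ansatz: y(x) = sum_{n>=0} a_n x^n, so y'(x) = sum_{n>=1} n a_n x^(n-1) and y''(x) = sum_{n>=2} n(n-1) a_n x^(n-2).
Substitute into P(x) y'' + Q(x) y' + R(x) y = 0 with P(x) = 1, Q(x) = 2x, R(x) = 2, and match powers of x.
Initial conditions: a_0 = 2, a_1 = 2.
Setting the coefficient of each power of x to zero and solving order by order (substituting the coefficients already found):
  x^0: 2 a_2 + 2 a_0 = 0  ->  2 a_2 = -2 a_0 = -4  ->  a_2 = -2
  x^1: 6 a_3 + 4 a_1 = 0  ->  6 a_3 = -4 a_1 = -8  ->  a_3 = -4/3
  x^2: 12 a_4 + 6 a_2 = 0  ->  12 a_4 = -6 a_2 = 12  ->  a_4 = 1
  x^3: 20 a_5 + 8 a_3 = 0  ->  20 a_5 = -8 a_3 = 32/3  ->  a_5 = 8/15
Truncated series: y(x) = 2 + 2 x - 2 x^2 - (4/3) x^3 + x^4 + (8/15) x^5 + O(x^6).

a_0 = 2; a_1 = 2; a_2 = -2; a_3 = -4/3; a_4 = 1; a_5 = 8/15


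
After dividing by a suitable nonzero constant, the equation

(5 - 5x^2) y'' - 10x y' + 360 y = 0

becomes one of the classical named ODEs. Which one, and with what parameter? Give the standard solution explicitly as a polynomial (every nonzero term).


All three coefficients share the factor 5; dividing through by 5 gives  (1 - x^2) y'' - 2x y' + 72 y = 0.
This matches the Legendre equation (1 - x^2) y'' - 2x y' + n(n+1) y = 0 (note the -2x y' term) with n(n+1) = 72, so n = 8; the polynomial solution is P_8(x).
With y = sum_k a_k x^k, matching x^k gives (k+2)(k+1) a_{k+2} = [k(k+1) - n(n+1)] a_k = (k - 8)(k + 9) a_k. The right side vanishes at k = 8, so the series with the parity of 8 terminates at degree 8.
Standard normalization (P_n(1) = 1): leading coefficient (2n)!/(2^n (n!)^2) = 20922789888000/(256*1625702400) = 6435/128, so a_8 = 6435/128. Work downward with a_k = (k+1)(k+2) a_{k+2} / ((k - 8)(k + 9)):
  a_6 = (7)(8)(6435/128) / ((6 - 8)(6 + 9)) = (45045/16)/(-30) = -3003/32
  a_4 = (5)(6)(-3003/32) / ((4 - 8)(4 + 9)) = (-45045/16)/(-52) = 3465/64
  a_2 = (3)(4)(3465/64) / ((2 - 8)(2 + 9)) = (10395/16)/(-66) = -315/32
  a_0 = (1)(2)(-315/32) / ((0 - 8)(0 + 9)) = (-315/16)/(-72) = 35/128
Hence P_8(x) = 6435 x^8/128 - 3003 x^6/32 + 3465 x^4/64 - 315 x^2/32 + 35/128.

P_8(x); series = 6435 x^8/128 - 3003 x^6/32 + 3465 x^4/64 - 315 x^2/32 + 35/128


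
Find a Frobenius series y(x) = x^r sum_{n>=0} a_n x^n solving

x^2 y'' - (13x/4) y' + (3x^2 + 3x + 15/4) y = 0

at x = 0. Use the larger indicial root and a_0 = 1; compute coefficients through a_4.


Write in Frobenius form y'' + (p(x)/x) y' + (q(x)/x^2) y = 0:
  p(x) = -13/4,  q(x) = 3x^2 + 3x + 15/4.
Indicial equation: r(r-1) + (-13/4) r + (15/4) = 0 -> roots r_1 = 3, r_2 = 5/4.
Take r = r_1 = 3. Let y(x) = x^r sum_{n>=0} a_n x^n with a_0 = 1.
Substitute y = x^r sum a_n x^n and match x^{r+n}. The recurrence is
  D(n) a_n + 3 a_{n-1} + 3 a_{n-2} = 0,  where D(n) = (r+n)(r+n-1) + (-13/4)(r+n) + (15/4).
  a_n = [-3 a_{n-1} - 3 a_{n-2}] / D(n).
Since the indicial polynomial factors as (r - r_1)(r - r_2), D(n) = (r_1 + n - r_1)(r_1 + n - r_2) = n(n + 7/4).
Evaluating step by step (a_0 = 1):
  n = 1: D(1) = 1(1 + 7/4) = 11/4; numerator = -3(1) = -3; a_1 = (-3)/(11/4) = -12/11
  n = 2: D(2) = 2(2 + 7/4) = 15/2; numerator = -3(-12/11) - 3(1) = 3/11; a_2 = (3/11)/(15/2) = 2/55
  n = 3: D(3) = 3(3 + 7/4) = 57/4; numerator = -3(2/55) - 3(-12/11) = 174/55; a_3 = (174/55)/(57/4) = 232/1045
  n = 4: D(4) = 4(4 + 7/4) = 23; numerator = -3(232/1045) - 3(2/55) = -162/209; a_4 = (-162/209)/(23) = -162/4807

r = 3; a_0 = 1; a_1 = -12/11; a_2 = 2/55; a_3 = 232/1045; a_4 = -162/4807


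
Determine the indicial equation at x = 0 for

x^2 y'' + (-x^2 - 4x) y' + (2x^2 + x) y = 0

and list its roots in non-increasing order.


Divide by x^2 to reach normal form y'' + P_1(x) y' + P_2(x) y = 0 with P_1(x) = -1 - 4/x and P_2(x) = 2 + 1/x.
x = 0 is a singular point because the y'-coefficient -1 - 4/x has a pole at x = 0 and the y-coefficient 2 + 1/x has a pole at x = 0.
It is a regular singular point because x P_1(x) = p(x) = -x - 4 and x^2 P_2(x) = q(x) = 2x^2 + x are polynomials, hence analytic at x = 0.
p(0) = -4,  q(0) = 0.
Indicial equation: r(r-1) + p(0) r + q(0) = 0, i.e. r^2 + (p(0) - 1) r + q(0) = 0, i.e. r^2 - 5 r = 0.
Discriminant: (-5)^2 - 4(0) = 25, so r = (5 ± 5)/2.
Solving: r_1 = 5, r_2 = 0.

indicial: r^2 - 5 r = 0; roots r_1 = 5, r_2 = 0


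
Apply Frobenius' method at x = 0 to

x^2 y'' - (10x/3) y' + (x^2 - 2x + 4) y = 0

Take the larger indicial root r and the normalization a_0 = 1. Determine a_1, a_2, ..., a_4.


Write in Frobenius form y'' + (p(x)/x) y' + (q(x)/x^2) y = 0:
  p(x) = -10/3,  q(x) = x^2 - 2x + 4.
Indicial equation: r(r-1) + (-10/3) r + (4) = 0 -> roots r_1 = 3, r_2 = 4/3.
Take r = r_1 = 3. Let y(x) = x^r sum_{n>=0} a_n x^n with a_0 = 1.
Substitute y = x^r sum a_n x^n and match x^{r+n}. The recurrence is
  D(n) a_n - 2 a_{n-1} + 1 a_{n-2} = 0,  where D(n) = (r+n)(r+n-1) + (-10/3)(r+n) + (4).
  a_n = [2 a_{n-1} - 1 a_{n-2}] / D(n).
Since the indicial polynomial factors as (r - r_1)(r - r_2), D(n) = (r_1 + n - r_1)(r_1 + n - r_2) = n(n + 5/3).
Evaluating step by step (a_0 = 1):
  n = 1: D(1) = 1(1 + 5/3) = 8/3; numerator = 2(1) = 2; a_1 = (2)/(8/3) = 3/4
  n = 2: D(2) = 2(2 + 5/3) = 22/3; numerator = 2(3/4) - 1(1) = 1/2; a_2 = (1/2)/(22/3) = 3/44
  n = 3: D(3) = 3(3 + 5/3) = 14; numerator = 2(3/44) - 1(3/4) = -27/44; a_3 = (-27/44)/(14) = -27/616
  n = 4: D(4) = 4(4 + 5/3) = 68/3; numerator = 2(-27/616) - 1(3/44) = -12/77; a_4 = (-12/77)/(68/3) = -9/1309

r = 3; a_0 = 1; a_1 = 3/4; a_2 = 3/44; a_3 = -27/616; a_4 = -9/1309


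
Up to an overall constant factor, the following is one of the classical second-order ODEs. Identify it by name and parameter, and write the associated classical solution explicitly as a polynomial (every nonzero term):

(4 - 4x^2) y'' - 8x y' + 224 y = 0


All three coefficients share the factor 4; dividing through by 4 gives  (1 - x^2) y'' - 2x y' + 56 y = 0.
This matches the Legendre equation (1 - x^2) y'' - 2x y' + n(n+1) y = 0 (note the -2x y' term) with n(n+1) = 56, so n = 7; the polynomial solution is P_7(x).
With y = sum_k a_k x^k, matching x^k gives (k+2)(k+1) a_{k+2} = [k(k+1) - n(n+1)] a_k = (k - 7)(k + 8) a_k. The right side vanishes at k = 7, so the series with the parity of 7 terminates at degree 7.
Standard normalization (P_n(1) = 1): leading coefficient (2n)!/(2^n (n!)^2) = 87178291200/(128*25401600) = 429/16, so a_7 = 429/16. Work downward with a_k = (k+1)(k+2) a_{k+2} / ((k - 7)(k + 8)):
  a_5 = (6)(7)(429/16) / ((5 - 7)(5 + 8)) = (9009/8)/(-26) = -693/16
  a_3 = (4)(5)(-693/16) / ((3 - 7)(3 + 8)) = (-3465/4)/(-44) = 315/16
  a_1 = (2)(3)(315/16) / ((1 - 7)(1 + 8)) = (945/8)/(-54) = -35/16
Hence P_7(x) = 429 x^7/16 - 693 x^5/16 + 315 x^3/16 - 35 x/16.

P_7(x); series = 429 x^7/16 - 693 x^5/16 + 315 x^3/16 - 35 x/16


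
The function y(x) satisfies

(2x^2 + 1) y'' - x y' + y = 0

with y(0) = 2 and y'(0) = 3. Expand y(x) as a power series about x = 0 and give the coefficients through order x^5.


Ansatz: y(x) = sum_{n>=0} a_n x^n, so y'(x) = sum_{n>=1} n a_n x^(n-1) and y''(x) = sum_{n>=2} n(n-1) a_n x^(n-2).
Substitute into P(x) y'' + Q(x) y' + R(x) y = 0 with P(x) = 2x^2 + 1, Q(x) = -x, R(x) = 1, and match powers of x.
Initial conditions: a_0 = 2, a_1 = 3.
Setting the coefficient of each power of x to zero and solving order by order (substituting the coefficients already found):
  x^0: 2 a_2 + a_0 = 0  ->  2 a_2 = -a_0 = -2  ->  a_2 = -1
  x^1: 6 a_3 = 0  ->  a_3 = 0
  x^2: 12 a_4 + 3 a_2 = 0  ->  12 a_4 = -3 a_2 = 3  ->  a_4 = 1/4
  x^3: 20 a_5 + 10 a_3 = 0  ->  20 a_5 = -10 a_3 = 0  ->  a_5 = 0
Truncated series: y(x) = 2 + 3 x - x^2 + (1/4) x^4 + O(x^6).

a_0 = 2; a_1 = 3; a_2 = -1; a_3 = 0; a_4 = 1/4; a_5 = 0


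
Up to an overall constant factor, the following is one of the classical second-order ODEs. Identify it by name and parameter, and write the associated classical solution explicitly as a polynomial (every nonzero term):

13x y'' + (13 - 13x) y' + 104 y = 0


All three coefficients share the factor 13; dividing through by 13 gives  x y'' + (1 - x) y' + 8 y = 0.
This matches the Laguerre equation x y'' + (1 - x) y' + n y = 0 with n = 8; the polynomial solution is L_8(x).
With y = sum_k a_k x^k, matching x^k gives (k+1)k a_{k+1} + (k+1) a_{k+1} - k a_k + n a_k = 0, i.e. (k+1)^2 a_{k+1} = (k - n) a_k = (k - 8) a_k. The right side vanishes at k = 8, so the series terminates at degree 8.
Standard normalization L_n(0) = 1 gives a_0 = 1. Work upward with a_{k+1} = (k - 8) a_k / (k+1)^2:
  a_1 = (0 - 8)(1) / 1^2 = -8/1 = -8
  a_2 = (1 - 8)(-8) / 2^2 = 56/4 = 14
  a_3 = (2 - 8)(14) / 3^2 = -84/9 = -28/3
  a_4 = (3 - 8)(-28/3) / 4^2 = (140/3)/16 = 35/12
  a_5 = (4 - 8)(35/12) / 5^2 = (-35/3)/25 = -7/15
  a_6 = (5 - 8)(-7/15) / 6^2 = (7/5)/36 = 7/180
  a_7 = (6 - 8)(7/180) / 7^2 = (-7/90)/49 = -1/630
  a_8 = (7 - 8)(-1/630) / 8^2 = (1/630)/64 = 1/40320
Hence L_8(x) = x^8/40320 - x^7/630 + 7 x^6/180 - 7 x^5/15 + 35 x^4/12 - 28 x^3/3 + 14 x^2 - 8 x + 1.

L_8(x); series = x^8/40320 - x^7/630 + 7 x^6/180 - 7 x^5/15 + 35 x^4/12 - 28 x^3/3 + 14 x^2 - 8 x + 1


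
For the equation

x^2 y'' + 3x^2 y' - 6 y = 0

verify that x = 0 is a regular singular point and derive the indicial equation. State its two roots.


Divide by x^2 to reach normal form y'' + P_1(x) y' + P_2(x) y = 0 with P_1(x) = 3 and P_2(x) = -6/x^2.
x = 0 is a singular point because the y-coefficient -6/x^2 has a pole at x = 0.
It is a regular singular point because x P_1(x) = p(x) = 3x and x^2 P_2(x) = q(x) = -6 are polynomials, hence analytic at x = 0.
p(0) = 0,  q(0) = -6.
Indicial equation: r(r-1) + p(0) r + q(0) = 0, i.e. r^2 + (p(0) - 1) r + q(0) = 0, i.e. r^2 - 1 r - 6 = 0.
Discriminant: (-1)^2 - 4(-6) = 25, so r = (1 ± 5)/2.
Solving: r_1 = 3, r_2 = -2.

indicial: r^2 - 1 r - 6 = 0; roots r_1 = 3, r_2 = -2


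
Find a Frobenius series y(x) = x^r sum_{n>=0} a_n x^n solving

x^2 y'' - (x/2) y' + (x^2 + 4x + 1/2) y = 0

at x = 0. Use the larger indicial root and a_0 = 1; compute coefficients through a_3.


Write in Frobenius form y'' + (p(x)/x) y' + (q(x)/x^2) y = 0:
  p(x) = -1/2,  q(x) = x^2 + 4x + 1/2.
Indicial equation: r(r-1) + (-1/2) r + (1/2) = 0 -> roots r_1 = 1, r_2 = 1/2.
Take r = r_1 = 1. Let y(x) = x^r sum_{n>=0} a_n x^n with a_0 = 1.
Substitute y = x^r sum a_n x^n and match x^{r+n}. The recurrence is
  D(n) a_n + 4 a_{n-1} + 1 a_{n-2} = 0,  where D(n) = (r+n)(r+n-1) + (-1/2)(r+n) + (1/2).
  a_n = [-4 a_{n-1} - 1 a_{n-2}] / D(n).
Since the indicial polynomial factors as (r - r_1)(r - r_2), D(n) = (r_1 + n - r_1)(r_1 + n - r_2) = n(n + 1/2).
Evaluating step by step (a_0 = 1):
  n = 1: D(1) = 1(1 + 1/2) = 3/2; numerator = -4(1) = -4; a_1 = (-4)/(3/2) = -8/3
  n = 2: D(2) = 2(2 + 1/2) = 5; numerator = -4(-8/3) - 1(1) = 29/3; a_2 = (29/3)/(5) = 29/15
  n = 3: D(3) = 3(3 + 1/2) = 21/2; numerator = -4(29/15) - 1(-8/3) = -76/15; a_3 = (-76/15)/(21/2) = -152/315

r = 1; a_0 = 1; a_1 = -8/3; a_2 = 29/15; a_3 = -152/315


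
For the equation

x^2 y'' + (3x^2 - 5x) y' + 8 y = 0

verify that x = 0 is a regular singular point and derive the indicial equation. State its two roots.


Divide by x^2 to reach normal form y'' + P_1(x) y' + P_2(x) y = 0 with P_1(x) = 3 - 5/x and P_2(x) = 8/x^2.
x = 0 is a singular point because the y'-coefficient 3 - 5/x has a pole at x = 0 and the y-coefficient 8/x^2 has a pole at x = 0.
It is a regular singular point because x P_1(x) = p(x) = 3x - 5 and x^2 P_2(x) = q(x) = 8 are polynomials, hence analytic at x = 0.
p(0) = -5,  q(0) = 8.
Indicial equation: r(r-1) + p(0) r + q(0) = 0, i.e. r^2 + (p(0) - 1) r + q(0) = 0, i.e. r^2 - 6 r + 8 = 0.
Discriminant: (-6)^2 - 4(8) = 4, so r = (6 ± 2)/2.
Solving: r_1 = 4, r_2 = 2.

indicial: r^2 - 6 r + 8 = 0; roots r_1 = 4, r_2 = 2


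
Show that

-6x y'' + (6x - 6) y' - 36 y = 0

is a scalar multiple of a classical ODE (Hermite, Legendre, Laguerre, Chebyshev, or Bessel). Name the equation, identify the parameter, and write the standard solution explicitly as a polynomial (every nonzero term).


All three coefficients share the factor -6; dividing through by -6 gives  x y'' + (1 - x) y' + 6 y = 0.
This matches the Laguerre equation x y'' + (1 - x) y' + n y = 0 with n = 6; the polynomial solution is L_6(x).
With y = sum_k a_k x^k, matching x^k gives (k+1)k a_{k+1} + (k+1) a_{k+1} - k a_k + n a_k = 0, i.e. (k+1)^2 a_{k+1} = (k - n) a_k = (k - 6) a_k. The right side vanishes at k = 6, so the series terminates at degree 6.
Standard normalization L_n(0) = 1 gives a_0 = 1. Work upward with a_{k+1} = (k - 6) a_k / (k+1)^2:
  a_1 = (0 - 6)(1) / 1^2 = -6/1 = -6
  a_2 = (1 - 6)(-6) / 2^2 = 30/4 = 15/2
  a_3 = (2 - 6)(15/2) / 3^2 = -30/9 = -10/3
  a_4 = (3 - 6)(-10/3) / 4^2 = 10/16 = 5/8
  a_5 = (4 - 6)(5/8) / 5^2 = (-5/4)/25 = -1/20
  a_6 = (5 - 6)(-1/20) / 6^2 = (1/20)/36 = 1/720
Hence L_6(x) = x^6/720 - x^5/20 + 5 x^4/8 - 10 x^3/3 + 15 x^2/2 - 6 x + 1.

L_6(x); series = x^6/720 - x^5/20 + 5 x^4/8 - 10 x^3/3 + 15 x^2/2 - 6 x + 1


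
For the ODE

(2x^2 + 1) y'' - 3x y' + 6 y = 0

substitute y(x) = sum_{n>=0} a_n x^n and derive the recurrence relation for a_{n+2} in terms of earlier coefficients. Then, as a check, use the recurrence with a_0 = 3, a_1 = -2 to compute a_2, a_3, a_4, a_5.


Substitute y = sum_n a_n x^n.
(1 + 2 x^2) y'' contributes (n+2)(n+1) a_{n+2} + 2 n(n-1) a_n at x^n.
-3 x y'(x) contributes -3 n a_n at x^n.
6 y(x) contributes 6 a_n at x^n.
Matching x^n: (n+2)(n+1) a_{n+2} + (2 n(n-1) - 3 n + 6) a_n = 0.
Thus a_{n+2} = (-2 n(n-1) + 3 n - 6) / ((n+1)(n+2)) * a_n.

Check with a_0 = 3, a_1 = -2 (apply the recurrence for n = 0, 1, 2, 3): a_0 = 3, a_1 = -2, a_2 = -9, a_3 = 1, a_4 = 3, a_5 = -9/20.

a_(n+2) = (-2 n(n-1) + 3 n - 6) / ((n+1)(n+2)) * a_n; check: a_0 = 3, a_1 = -2, a_2 = -9, a_3 = 1, a_4 = 3, a_5 = -9/20


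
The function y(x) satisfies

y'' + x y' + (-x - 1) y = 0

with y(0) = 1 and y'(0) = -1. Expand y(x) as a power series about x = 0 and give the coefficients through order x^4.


Ansatz: y(x) = sum_{n>=0} a_n x^n, so y'(x) = sum_{n>=1} n a_n x^(n-1) and y''(x) = sum_{n>=2} n(n-1) a_n x^(n-2).
Substitute into P(x) y'' + Q(x) y' + R(x) y = 0 with P(x) = 1, Q(x) = x, R(x) = -x - 1, and match powers of x.
Initial conditions: a_0 = 1, a_1 = -1.
Setting the coefficient of each power of x to zero and solving order by order (substituting the coefficients already found):
  x^0: 2 a_2 - a_0 = 0  ->  2 a_2 = a_0 = 1  ->  a_2 = 1/2
  x^1: 6 a_3 - a_0 = 0  ->  6 a_3 = a_0 = 1  ->  a_3 = 1/6
  x^2: 12 a_4 + a_2 - a_1 = 0  ->  12 a_4 = -a_2 + a_1 = -3/2  ->  a_4 = -1/8
Truncated series: y(x) = 1 - x + (1/2) x^2 + (1/6) x^3 - (1/8) x^4 + O(x^5).

a_0 = 1; a_1 = -1; a_2 = 1/2; a_3 = 1/6; a_4 = -1/8


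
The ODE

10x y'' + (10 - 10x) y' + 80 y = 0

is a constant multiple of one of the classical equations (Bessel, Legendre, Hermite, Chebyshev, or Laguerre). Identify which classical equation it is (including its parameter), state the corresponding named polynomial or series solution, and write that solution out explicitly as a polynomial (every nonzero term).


All three coefficients share the factor 10; dividing through by 10 gives  x y'' + (1 - x) y' + 8 y = 0.
This matches the Laguerre equation x y'' + (1 - x) y' + n y = 0 with n = 8; the polynomial solution is L_8(x).
With y = sum_k a_k x^k, matching x^k gives (k+1)k a_{k+1} + (k+1) a_{k+1} - k a_k + n a_k = 0, i.e. (k+1)^2 a_{k+1} = (k - n) a_k = (k - 8) a_k. The right side vanishes at k = 8, so the series terminates at degree 8.
Standard normalization L_n(0) = 1 gives a_0 = 1. Work upward with a_{k+1} = (k - 8) a_k / (k+1)^2:
  a_1 = (0 - 8)(1) / 1^2 = -8/1 = -8
  a_2 = (1 - 8)(-8) / 2^2 = 56/4 = 14
  a_3 = (2 - 8)(14) / 3^2 = -84/9 = -28/3
  a_4 = (3 - 8)(-28/3) / 4^2 = (140/3)/16 = 35/12
  a_5 = (4 - 8)(35/12) / 5^2 = (-35/3)/25 = -7/15
  a_6 = (5 - 8)(-7/15) / 6^2 = (7/5)/36 = 7/180
  a_7 = (6 - 8)(7/180) / 7^2 = (-7/90)/49 = -1/630
  a_8 = (7 - 8)(-1/630) / 8^2 = (1/630)/64 = 1/40320
Hence L_8(x) = x^8/40320 - x^7/630 + 7 x^6/180 - 7 x^5/15 + 35 x^4/12 - 28 x^3/3 + 14 x^2 - 8 x + 1.

L_8(x); series = x^8/40320 - x^7/630 + 7 x^6/180 - 7 x^5/15 + 35 x^4/12 - 28 x^3/3 + 14 x^2 - 8 x + 1


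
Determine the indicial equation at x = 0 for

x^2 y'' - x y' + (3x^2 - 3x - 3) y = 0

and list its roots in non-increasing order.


Divide by x^2 to reach normal form y'' + P_1(x) y' + P_2(x) y = 0 with P_1(x) = -1/x and P_2(x) = 3 - 3/x - 3/x^2.
x = 0 is a singular point because the y'-coefficient -1/x has a pole at x = 0 and the y-coefficient 3 - 3/x - 3/x^2 has a pole at x = 0.
It is a regular singular point because x P_1(x) = p(x) = -1 and x^2 P_2(x) = q(x) = 3x^2 - 3x - 3 are polynomials, hence analytic at x = 0.
p(0) = -1,  q(0) = -3.
Indicial equation: r(r-1) + p(0) r + q(0) = 0, i.e. r^2 + (p(0) - 1) r + q(0) = 0, i.e. r^2 - 2 r - 3 = 0.
Discriminant: (-2)^2 - 4(-3) = 16, so r = (2 ± 4)/2.
Solving: r_1 = 3, r_2 = -1.

indicial: r^2 - 2 r - 3 = 0; roots r_1 = 3, r_2 = -1


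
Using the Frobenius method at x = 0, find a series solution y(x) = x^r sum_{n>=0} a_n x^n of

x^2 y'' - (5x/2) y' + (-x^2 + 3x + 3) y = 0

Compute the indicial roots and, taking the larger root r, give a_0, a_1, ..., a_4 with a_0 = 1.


Write in Frobenius form y'' + (p(x)/x) y' + (q(x)/x^2) y = 0:
  p(x) = -5/2,  q(x) = -x^2 + 3x + 3.
Indicial equation: r(r-1) + (-5/2) r + (3) = 0 -> roots r_1 = 2, r_2 = 3/2.
Take r = r_1 = 2. Let y(x) = x^r sum_{n>=0} a_n x^n with a_0 = 1.
Substitute y = x^r sum a_n x^n and match x^{r+n}. The recurrence is
  D(n) a_n + 3 a_{n-1} - 1 a_{n-2} = 0,  where D(n) = (r+n)(r+n-1) + (-5/2)(r+n) + (3).
  a_n = [-3 a_{n-1} + 1 a_{n-2}] / D(n).
Since the indicial polynomial factors as (r - r_1)(r - r_2), D(n) = (r_1 + n - r_1)(r_1 + n - r_2) = n(n + 1/2).
Evaluating step by step (a_0 = 1):
  n = 1: D(1) = 1(1 + 1/2) = 3/2; numerator = -3(1) = -3; a_1 = (-3)/(3/2) = -2
  n = 2: D(2) = 2(2 + 1/2) = 5; numerator = -3(-2) + 1(1) = 7; a_2 = (7)/(5) = 7/5
  n = 3: D(3) = 3(3 + 1/2) = 21/2; numerator = -3(7/5) + 1(-2) = -31/5; a_3 = (-31/5)/(21/2) = -62/105
  n = 4: D(4) = 4(4 + 1/2) = 18; numerator = -3(-62/105) + 1(7/5) = 111/35; a_4 = (111/35)/(18) = 37/210

r = 2; a_0 = 1; a_1 = -2; a_2 = 7/5; a_3 = -62/105; a_4 = 37/210


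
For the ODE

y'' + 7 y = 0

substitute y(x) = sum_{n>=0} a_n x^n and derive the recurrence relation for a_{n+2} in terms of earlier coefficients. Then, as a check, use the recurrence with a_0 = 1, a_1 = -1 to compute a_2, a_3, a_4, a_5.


Substitute y = sum_n a_n x^n into y'' + (const) y = 0.
y''(x) = sum_{n>=0} (n+2)(n+1) a_{n+2} x^n.
The ODE becomes sum_n [(n+2)(n+1) a_{n+2} + 7 a_n] x^n = 0.
Setting each coefficient to zero gives the recurrence:
  (n+2)(n+1) a_{n+2} + 7 a_n = 0,
  a_{n+2} = -7 / ((n+1)(n+2)) a_n.

Check with a_0 = 1, a_1 = -1 (apply the recurrence for n = 0, 1, 2, 3): a_0 = 1, a_1 = -1, a_2 = -7/2, a_3 = 7/6, a_4 = 49/24, a_5 = -49/120.

a_{n+2} = -7/((n+1)(n+2)) * a_n; check: a_0 = 1, a_1 = -1, a_2 = -7/2, a_3 = 7/6, a_4 = 49/24, a_5 = -49/120


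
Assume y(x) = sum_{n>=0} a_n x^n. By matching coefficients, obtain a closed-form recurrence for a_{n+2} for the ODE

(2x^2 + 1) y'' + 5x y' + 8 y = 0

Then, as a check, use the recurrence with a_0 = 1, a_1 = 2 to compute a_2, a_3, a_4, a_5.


Substitute y = sum_n a_n x^n.
(1 + 2 x^2) y'' contributes (n+2)(n+1) a_{n+2} + 2 n(n-1) a_n at x^n.
5 x y'(x) contributes 5 n a_n at x^n.
8 y(x) contributes 8 a_n at x^n.
Matching x^n: (n+2)(n+1) a_{n+2} + (2 n(n-1) + 5 n + 8) a_n = 0.
Thus a_{n+2} = (-2 n(n-1) - 5 n - 8) / ((n+1)(n+2)) * a_n.

Check with a_0 = 1, a_1 = 2 (apply the recurrence for n = 0, 1, 2, 3): a_0 = 1, a_1 = 2, a_2 = -4, a_3 = -13/3, a_4 = 22/3, a_5 = 91/12.

a_(n+2) = (-2 n(n-1) - 5 n - 8) / ((n+1)(n+2)) * a_n; check: a_0 = 1, a_1 = 2, a_2 = -4, a_3 = -13/3, a_4 = 22/3, a_5 = 91/12


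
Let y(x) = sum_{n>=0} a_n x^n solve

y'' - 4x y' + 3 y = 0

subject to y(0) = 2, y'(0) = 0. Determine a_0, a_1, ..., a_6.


Ansatz: y(x) = sum_{n>=0} a_n x^n, so y'(x) = sum_{n>=1} n a_n x^(n-1) and y''(x) = sum_{n>=2} n(n-1) a_n x^(n-2).
Substitute into P(x) y'' + Q(x) y' + R(x) y = 0 with P(x) = 1, Q(x) = -4x, R(x) = 3, and match powers of x.
Initial conditions: a_0 = 2, a_1 = 0.
Setting the coefficient of each power of x to zero and solving order by order (substituting the coefficients already found):
  x^0: 2 a_2 + 3 a_0 = 0  ->  2 a_2 = -3 a_0 = -6  ->  a_2 = -3
  x^1: 6 a_3 - a_1 = 0  ->  6 a_3 = a_1 = 0  ->  a_3 = 0
  x^2: 12 a_4 - 5 a_2 = 0  ->  12 a_4 = 5 a_2 = -15  ->  a_4 = -5/4
  x^3: 20 a_5 - 9 a_3 = 0  ->  20 a_5 = 9 a_3 = 0  ->  a_5 = 0
  x^4: 30 a_6 - 13 a_4 = 0  ->  30 a_6 = 13 a_4 = -65/4  ->  a_6 = -13/24
Truncated series: y(x) = 2 - 3 x^2 - (5/4) x^4 - (13/24) x^6 + O(x^7).

a_0 = 2; a_1 = 0; a_2 = -3; a_3 = 0; a_4 = -5/4; a_5 = 0; a_6 = -13/24


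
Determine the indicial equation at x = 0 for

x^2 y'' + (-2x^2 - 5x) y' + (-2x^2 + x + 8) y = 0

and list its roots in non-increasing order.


Divide by x^2 to reach normal form y'' + P_1(x) y' + P_2(x) y = 0 with P_1(x) = -2 - 5/x and P_2(x) = -2 + 1/x + 8/x^2.
x = 0 is a singular point because the y'-coefficient -2 - 5/x has a pole at x = 0 and the y-coefficient -2 + 1/x + 8/x^2 has a pole at x = 0.
It is a regular singular point because x P_1(x) = p(x) = -2x - 5 and x^2 P_2(x) = q(x) = -2x^2 + x + 8 are polynomials, hence analytic at x = 0.
p(0) = -5,  q(0) = 8.
Indicial equation: r(r-1) + p(0) r + q(0) = 0, i.e. r^2 + (p(0) - 1) r + q(0) = 0, i.e. r^2 - 6 r + 8 = 0.
Discriminant: (-6)^2 - 4(8) = 4, so r = (6 ± 2)/2.
Solving: r_1 = 4, r_2 = 2.

indicial: r^2 - 6 r + 8 = 0; roots r_1 = 4, r_2 = 2
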